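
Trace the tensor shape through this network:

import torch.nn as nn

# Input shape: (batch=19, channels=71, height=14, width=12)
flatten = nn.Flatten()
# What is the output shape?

Input shape: (19, 71, 14, 12)
Output shape: (19, 11928)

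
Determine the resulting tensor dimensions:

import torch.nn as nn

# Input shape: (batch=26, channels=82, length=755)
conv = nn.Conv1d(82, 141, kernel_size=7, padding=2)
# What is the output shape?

Input shape: (26, 82, 755)
Output shape: (26, 141, 753)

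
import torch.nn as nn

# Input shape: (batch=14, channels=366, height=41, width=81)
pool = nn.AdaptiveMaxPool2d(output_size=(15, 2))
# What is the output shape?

Input shape: (14, 366, 41, 81)
Output shape: (14, 366, 15, 2)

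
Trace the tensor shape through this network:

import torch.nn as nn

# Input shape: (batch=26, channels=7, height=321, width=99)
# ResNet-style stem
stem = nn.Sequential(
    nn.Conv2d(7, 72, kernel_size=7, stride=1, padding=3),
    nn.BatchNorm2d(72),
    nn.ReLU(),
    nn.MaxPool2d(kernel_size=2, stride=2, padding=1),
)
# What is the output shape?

Input shape: (26, 7, 321, 99)
  -> after Conv2d 7x7 stride=1: (26, 72, 321, 99)
Output shape: (26, 72, 161, 50)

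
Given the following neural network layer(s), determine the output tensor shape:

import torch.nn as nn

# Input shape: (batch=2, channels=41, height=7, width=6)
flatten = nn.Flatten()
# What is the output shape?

Input shape: (2, 41, 7, 6)
Output shape: (2, 1722)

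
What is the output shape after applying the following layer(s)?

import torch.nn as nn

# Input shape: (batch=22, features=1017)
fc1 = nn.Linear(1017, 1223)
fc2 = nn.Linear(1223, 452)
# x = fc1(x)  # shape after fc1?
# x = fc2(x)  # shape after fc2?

Input shape: (22, 1017)
  -> after fc1: (22, 1223)
Output shape: (22, 452)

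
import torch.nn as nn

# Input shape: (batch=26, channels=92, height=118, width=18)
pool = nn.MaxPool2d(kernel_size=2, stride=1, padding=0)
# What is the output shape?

Input shape: (26, 92, 118, 18)
Output shape: (26, 92, 117, 17)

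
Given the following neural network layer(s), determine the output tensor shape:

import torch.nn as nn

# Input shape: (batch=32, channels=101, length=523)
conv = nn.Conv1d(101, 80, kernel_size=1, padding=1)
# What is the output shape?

Input shape: (32, 101, 523)
Output shape: (32, 80, 525)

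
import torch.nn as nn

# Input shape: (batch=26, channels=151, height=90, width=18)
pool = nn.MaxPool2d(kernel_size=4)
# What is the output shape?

Input shape: (26, 151, 90, 18)
Output shape: (26, 151, 22, 4)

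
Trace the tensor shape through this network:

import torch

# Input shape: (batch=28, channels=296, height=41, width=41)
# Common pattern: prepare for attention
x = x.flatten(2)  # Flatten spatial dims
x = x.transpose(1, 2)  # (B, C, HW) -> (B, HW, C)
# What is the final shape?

Input shape: (28, 296, 41, 41)
  -> after flatten(2): (28, 296, 1681)
Output shape: (28, 1681, 296)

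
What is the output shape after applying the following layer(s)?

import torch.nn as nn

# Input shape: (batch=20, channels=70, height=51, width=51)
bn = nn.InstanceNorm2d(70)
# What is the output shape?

Input shape: (20, 70, 51, 51)
Output shape: (20, 70, 51, 51)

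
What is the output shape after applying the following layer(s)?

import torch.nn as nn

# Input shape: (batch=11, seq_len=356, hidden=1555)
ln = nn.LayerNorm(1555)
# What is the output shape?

Input shape: (11, 356, 1555)
Output shape: (11, 356, 1555)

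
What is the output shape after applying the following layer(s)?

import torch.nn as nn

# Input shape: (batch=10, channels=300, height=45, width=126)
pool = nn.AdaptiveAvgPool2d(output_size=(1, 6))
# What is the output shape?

Input shape: (10, 300, 45, 126)
Output shape: (10, 300, 1, 6)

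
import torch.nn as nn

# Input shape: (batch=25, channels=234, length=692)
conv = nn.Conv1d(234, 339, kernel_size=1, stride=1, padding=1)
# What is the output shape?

Input shape: (25, 234, 692)
Output shape: (25, 339, 694)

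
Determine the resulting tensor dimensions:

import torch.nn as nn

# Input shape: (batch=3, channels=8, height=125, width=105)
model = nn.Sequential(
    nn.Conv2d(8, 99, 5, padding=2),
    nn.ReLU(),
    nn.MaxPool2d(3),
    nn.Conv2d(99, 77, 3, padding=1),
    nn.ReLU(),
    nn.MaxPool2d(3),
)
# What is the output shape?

Input shape: (3, 8, 125, 105)
  -> after first Conv2d: (3, 99, 125, 105)
  -> after first MaxPool2d: (3, 99, 41, 35)
  -> after second Conv2d: (3, 77, 41, 35)
Output shape: (3, 77, 13, 11)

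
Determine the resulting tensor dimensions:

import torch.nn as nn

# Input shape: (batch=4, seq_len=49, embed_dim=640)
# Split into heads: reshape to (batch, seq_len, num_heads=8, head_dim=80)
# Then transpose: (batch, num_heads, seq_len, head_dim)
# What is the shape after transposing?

Input shape: (4, 49, 640)
  -> after reshape: (4, 49, 8, 80)
Output shape: (4, 8, 49, 80)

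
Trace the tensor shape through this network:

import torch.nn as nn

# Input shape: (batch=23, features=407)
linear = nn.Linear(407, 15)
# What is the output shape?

Input shape: (23, 407)
Output shape: (23, 15)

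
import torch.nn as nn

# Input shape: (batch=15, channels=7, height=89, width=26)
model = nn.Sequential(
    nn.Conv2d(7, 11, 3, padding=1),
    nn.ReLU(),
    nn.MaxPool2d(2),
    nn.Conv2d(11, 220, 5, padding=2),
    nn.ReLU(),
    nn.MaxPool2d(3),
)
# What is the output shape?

Input shape: (15, 7, 89, 26)
  -> after first Conv2d: (15, 11, 89, 26)
  -> after first MaxPool2d: (15, 11, 44, 13)
  -> after second Conv2d: (15, 220, 44, 13)
Output shape: (15, 220, 14, 4)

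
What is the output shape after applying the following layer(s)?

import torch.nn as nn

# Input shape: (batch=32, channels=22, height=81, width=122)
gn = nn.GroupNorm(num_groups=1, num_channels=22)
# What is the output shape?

Input shape: (32, 22, 81, 122)
Output shape: (32, 22, 81, 122)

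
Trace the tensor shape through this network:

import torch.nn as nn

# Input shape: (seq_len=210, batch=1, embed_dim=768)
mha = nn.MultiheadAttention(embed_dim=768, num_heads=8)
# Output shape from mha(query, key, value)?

Input shape: (210, 1, 768)
Output shape: (210, 1, 768)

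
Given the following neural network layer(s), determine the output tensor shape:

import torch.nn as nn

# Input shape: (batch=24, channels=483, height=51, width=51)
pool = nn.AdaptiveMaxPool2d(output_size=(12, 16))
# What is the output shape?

Input shape: (24, 483, 51, 51)
Output shape: (24, 483, 12, 16)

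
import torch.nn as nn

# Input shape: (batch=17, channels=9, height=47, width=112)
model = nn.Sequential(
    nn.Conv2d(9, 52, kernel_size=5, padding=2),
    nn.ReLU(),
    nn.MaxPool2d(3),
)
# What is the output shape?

Input shape: (17, 9, 47, 112)
  -> after Conv2d: (17, 52, 47, 112)
  -> after ReLU: (17, 52, 47, 112)
Output shape: (17, 52, 15, 37)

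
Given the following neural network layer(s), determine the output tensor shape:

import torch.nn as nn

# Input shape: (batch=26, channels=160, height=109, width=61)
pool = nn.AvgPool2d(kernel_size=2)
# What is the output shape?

Input shape: (26, 160, 109, 61)
Output shape: (26, 160, 54, 30)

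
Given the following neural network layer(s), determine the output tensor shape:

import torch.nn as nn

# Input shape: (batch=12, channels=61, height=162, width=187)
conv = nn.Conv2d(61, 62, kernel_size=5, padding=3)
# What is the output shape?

Input shape: (12, 61, 162, 187)
Output shape: (12, 62, 164, 189)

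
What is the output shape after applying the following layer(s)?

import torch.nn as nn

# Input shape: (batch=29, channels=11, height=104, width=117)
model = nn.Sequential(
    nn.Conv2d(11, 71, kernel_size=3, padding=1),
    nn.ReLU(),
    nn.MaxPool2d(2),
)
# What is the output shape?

Input shape: (29, 11, 104, 117)
  -> after Conv2d: (29, 71, 104, 117)
  -> after ReLU: (29, 71, 104, 117)
Output shape: (29, 71, 52, 58)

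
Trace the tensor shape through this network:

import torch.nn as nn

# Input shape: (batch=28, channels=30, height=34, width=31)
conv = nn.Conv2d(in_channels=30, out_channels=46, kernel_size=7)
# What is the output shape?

Input shape: (28, 30, 34, 31)
Output shape: (28, 46, 28, 25)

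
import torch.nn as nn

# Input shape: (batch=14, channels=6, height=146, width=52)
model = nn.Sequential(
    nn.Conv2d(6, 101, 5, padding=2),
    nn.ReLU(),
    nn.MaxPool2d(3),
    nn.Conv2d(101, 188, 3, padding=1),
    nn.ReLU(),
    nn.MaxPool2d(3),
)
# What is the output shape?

Input shape: (14, 6, 146, 52)
  -> after first Conv2d: (14, 101, 146, 52)
  -> after first MaxPool2d: (14, 101, 48, 17)
  -> after second Conv2d: (14, 188, 48, 17)
Output shape: (14, 188, 16, 5)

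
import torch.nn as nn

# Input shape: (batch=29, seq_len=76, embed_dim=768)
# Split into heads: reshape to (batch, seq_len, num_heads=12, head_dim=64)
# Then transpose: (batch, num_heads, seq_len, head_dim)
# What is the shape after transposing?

Input shape: (29, 76, 768)
  -> after reshape: (29, 76, 12, 64)
Output shape: (29, 12, 76, 64)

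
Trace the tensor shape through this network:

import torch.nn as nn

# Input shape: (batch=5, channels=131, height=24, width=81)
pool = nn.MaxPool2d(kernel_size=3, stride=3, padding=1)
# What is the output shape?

Input shape: (5, 131, 24, 81)
Output shape: (5, 131, 8, 27)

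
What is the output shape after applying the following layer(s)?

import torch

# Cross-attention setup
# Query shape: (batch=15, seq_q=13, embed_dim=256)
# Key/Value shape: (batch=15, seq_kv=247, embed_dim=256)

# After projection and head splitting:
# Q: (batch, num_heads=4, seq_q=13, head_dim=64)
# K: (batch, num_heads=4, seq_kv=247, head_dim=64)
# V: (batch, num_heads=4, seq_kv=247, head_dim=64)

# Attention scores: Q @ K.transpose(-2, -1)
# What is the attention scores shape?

Input shape: (15, 13, 256)
Output shape: (15, 4, 13, 247)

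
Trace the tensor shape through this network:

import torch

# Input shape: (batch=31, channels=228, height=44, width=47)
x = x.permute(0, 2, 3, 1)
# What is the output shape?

Input shape: (31, 228, 44, 47)
Output shape: (31, 44, 47, 228)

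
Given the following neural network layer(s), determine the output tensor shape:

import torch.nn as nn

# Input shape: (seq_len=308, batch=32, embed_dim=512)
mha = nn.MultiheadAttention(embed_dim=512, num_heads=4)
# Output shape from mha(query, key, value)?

Input shape: (308, 32, 512)
Output shape: (308, 32, 512)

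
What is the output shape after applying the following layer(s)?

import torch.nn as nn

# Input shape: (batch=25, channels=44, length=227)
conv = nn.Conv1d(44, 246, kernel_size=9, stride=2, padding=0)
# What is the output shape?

Input shape: (25, 44, 227)
Output shape: (25, 246, 110)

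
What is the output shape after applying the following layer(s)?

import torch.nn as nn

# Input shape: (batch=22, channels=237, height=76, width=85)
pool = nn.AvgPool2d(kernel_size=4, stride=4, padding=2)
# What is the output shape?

Input shape: (22, 237, 76, 85)
Output shape: (22, 237, 20, 22)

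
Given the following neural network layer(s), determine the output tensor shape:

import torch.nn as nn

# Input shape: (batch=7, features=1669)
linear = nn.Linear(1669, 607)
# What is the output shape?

Input shape: (7, 1669)
Output shape: (7, 607)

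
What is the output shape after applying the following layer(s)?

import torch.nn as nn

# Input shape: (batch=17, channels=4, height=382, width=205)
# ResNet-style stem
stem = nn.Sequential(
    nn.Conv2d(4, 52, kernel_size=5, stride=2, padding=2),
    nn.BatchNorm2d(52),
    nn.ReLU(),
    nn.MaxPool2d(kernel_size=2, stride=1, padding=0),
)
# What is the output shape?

Input shape: (17, 4, 382, 205)
  -> after Conv2d 5x5 stride=2: (17, 52, 191, 103)
Output shape: (17, 52, 190, 102)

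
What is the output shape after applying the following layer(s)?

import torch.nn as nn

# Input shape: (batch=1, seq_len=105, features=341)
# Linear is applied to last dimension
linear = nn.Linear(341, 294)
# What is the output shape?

Input shape: (1, 105, 341)
Output shape: (1, 105, 294)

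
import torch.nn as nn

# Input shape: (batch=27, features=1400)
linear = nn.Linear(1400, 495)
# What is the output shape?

Input shape: (27, 1400)
Output shape: (27, 495)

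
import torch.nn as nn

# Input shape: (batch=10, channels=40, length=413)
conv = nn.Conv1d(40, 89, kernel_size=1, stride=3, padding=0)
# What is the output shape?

Input shape: (10, 40, 413)
Output shape: (10, 89, 138)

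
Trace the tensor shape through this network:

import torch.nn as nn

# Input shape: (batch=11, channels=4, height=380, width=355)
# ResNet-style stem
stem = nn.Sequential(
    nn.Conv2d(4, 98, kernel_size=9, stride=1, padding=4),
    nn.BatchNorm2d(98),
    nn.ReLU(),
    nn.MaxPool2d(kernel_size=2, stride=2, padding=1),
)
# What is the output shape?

Input shape: (11, 4, 380, 355)
  -> after Conv2d 9x9 stride=1: (11, 98, 380, 355)
Output shape: (11, 98, 191, 178)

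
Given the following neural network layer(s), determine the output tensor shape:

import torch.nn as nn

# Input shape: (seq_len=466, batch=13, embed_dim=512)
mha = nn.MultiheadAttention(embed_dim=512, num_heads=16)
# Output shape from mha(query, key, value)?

Input shape: (466, 13, 512)
Output shape: (466, 13, 512)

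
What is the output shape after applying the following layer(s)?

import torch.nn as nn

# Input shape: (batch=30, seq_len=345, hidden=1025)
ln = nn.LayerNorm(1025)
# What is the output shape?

Input shape: (30, 345, 1025)
Output shape: (30, 345, 1025)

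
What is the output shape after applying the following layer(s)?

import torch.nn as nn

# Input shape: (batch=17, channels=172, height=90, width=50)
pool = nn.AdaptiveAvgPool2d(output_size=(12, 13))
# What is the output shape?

Input shape: (17, 172, 90, 50)
Output shape: (17, 172, 12, 13)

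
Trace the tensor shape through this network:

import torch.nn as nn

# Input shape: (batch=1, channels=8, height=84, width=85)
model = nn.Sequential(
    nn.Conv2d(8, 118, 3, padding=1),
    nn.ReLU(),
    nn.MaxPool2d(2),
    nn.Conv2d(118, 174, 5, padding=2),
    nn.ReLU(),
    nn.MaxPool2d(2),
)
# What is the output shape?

Input shape: (1, 8, 84, 85)
  -> after first Conv2d: (1, 118, 84, 85)
  -> after first MaxPool2d: (1, 118, 42, 42)
  -> after second Conv2d: (1, 174, 42, 42)
Output shape: (1, 174, 21, 21)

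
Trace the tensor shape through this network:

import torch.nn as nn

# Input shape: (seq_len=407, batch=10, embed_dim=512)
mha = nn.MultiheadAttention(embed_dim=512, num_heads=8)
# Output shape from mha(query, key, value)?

Input shape: (407, 10, 512)
Output shape: (407, 10, 512)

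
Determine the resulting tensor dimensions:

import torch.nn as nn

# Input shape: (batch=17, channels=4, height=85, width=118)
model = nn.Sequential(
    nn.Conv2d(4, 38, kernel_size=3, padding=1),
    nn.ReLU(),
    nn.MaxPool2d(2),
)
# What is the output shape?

Input shape: (17, 4, 85, 118)
  -> after Conv2d: (17, 38, 85, 118)
  -> after ReLU: (17, 38, 85, 118)
Output shape: (17, 38, 42, 59)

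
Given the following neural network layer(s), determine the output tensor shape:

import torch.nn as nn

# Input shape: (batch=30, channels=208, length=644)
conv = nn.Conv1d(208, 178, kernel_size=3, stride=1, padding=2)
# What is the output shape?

Input shape: (30, 208, 644)
Output shape: (30, 178, 646)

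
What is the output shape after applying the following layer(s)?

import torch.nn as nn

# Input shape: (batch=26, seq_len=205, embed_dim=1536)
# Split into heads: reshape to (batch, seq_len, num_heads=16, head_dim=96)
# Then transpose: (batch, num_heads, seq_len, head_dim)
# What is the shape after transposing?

Input shape: (26, 205, 1536)
  -> after reshape: (26, 205, 16, 96)
Output shape: (26, 16, 205, 96)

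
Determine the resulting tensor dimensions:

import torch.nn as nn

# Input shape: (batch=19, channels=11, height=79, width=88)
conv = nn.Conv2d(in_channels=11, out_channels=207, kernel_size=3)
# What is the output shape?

Input shape: (19, 11, 79, 88)
Output shape: (19, 207, 77, 86)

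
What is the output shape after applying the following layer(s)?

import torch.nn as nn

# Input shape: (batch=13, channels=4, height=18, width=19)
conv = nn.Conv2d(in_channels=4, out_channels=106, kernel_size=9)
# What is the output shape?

Input shape: (13, 4, 18, 19)
Output shape: (13, 106, 10, 11)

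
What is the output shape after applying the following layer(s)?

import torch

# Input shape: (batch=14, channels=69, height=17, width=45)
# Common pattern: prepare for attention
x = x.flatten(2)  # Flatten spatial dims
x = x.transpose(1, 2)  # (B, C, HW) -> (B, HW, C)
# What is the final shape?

Input shape: (14, 69, 17, 45)
  -> after flatten(2): (14, 69, 765)
Output shape: (14, 765, 69)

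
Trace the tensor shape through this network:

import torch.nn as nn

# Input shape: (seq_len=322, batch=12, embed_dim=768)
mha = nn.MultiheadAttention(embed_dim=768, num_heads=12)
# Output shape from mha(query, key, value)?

Input shape: (322, 12, 768)
Output shape: (322, 12, 768)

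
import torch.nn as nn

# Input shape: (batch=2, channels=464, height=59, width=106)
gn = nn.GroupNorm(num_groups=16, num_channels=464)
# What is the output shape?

Input shape: (2, 464, 59, 106)
Output shape: (2, 464, 59, 106)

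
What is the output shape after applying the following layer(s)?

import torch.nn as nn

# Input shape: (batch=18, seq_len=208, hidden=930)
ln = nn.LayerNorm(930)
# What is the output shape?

Input shape: (18, 208, 930)
Output shape: (18, 208, 930)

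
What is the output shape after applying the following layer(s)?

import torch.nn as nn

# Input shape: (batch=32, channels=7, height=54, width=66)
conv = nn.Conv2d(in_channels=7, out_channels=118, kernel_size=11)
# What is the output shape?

Input shape: (32, 7, 54, 66)
Output shape: (32, 118, 44, 56)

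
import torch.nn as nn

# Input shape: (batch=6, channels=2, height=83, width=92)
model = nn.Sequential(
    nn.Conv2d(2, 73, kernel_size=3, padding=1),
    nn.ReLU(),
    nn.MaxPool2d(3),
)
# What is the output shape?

Input shape: (6, 2, 83, 92)
  -> after Conv2d: (6, 73, 83, 92)
  -> after ReLU: (6, 73, 83, 92)
Output shape: (6, 73, 27, 30)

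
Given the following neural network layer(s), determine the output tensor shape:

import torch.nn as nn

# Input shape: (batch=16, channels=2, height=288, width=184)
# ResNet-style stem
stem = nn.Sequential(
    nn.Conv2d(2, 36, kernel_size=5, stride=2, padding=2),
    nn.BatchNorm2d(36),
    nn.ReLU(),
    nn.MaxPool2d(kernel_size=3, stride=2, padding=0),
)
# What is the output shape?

Input shape: (16, 2, 288, 184)
  -> after Conv2d 5x5 stride=2: (16, 36, 144, 92)
Output shape: (16, 36, 71, 45)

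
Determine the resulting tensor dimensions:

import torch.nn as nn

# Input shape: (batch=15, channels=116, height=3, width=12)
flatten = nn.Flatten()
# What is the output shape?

Input shape: (15, 116, 3, 12)
Output shape: (15, 4176)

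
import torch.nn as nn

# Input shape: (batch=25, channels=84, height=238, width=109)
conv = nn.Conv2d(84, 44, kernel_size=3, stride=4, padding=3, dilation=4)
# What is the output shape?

Input shape: (25, 84, 238, 109)
Output shape: (25, 44, 59, 27)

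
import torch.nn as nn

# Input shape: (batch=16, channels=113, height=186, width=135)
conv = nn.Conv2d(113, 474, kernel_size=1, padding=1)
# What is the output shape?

Input shape: (16, 113, 186, 135)
Output shape: (16, 474, 188, 137)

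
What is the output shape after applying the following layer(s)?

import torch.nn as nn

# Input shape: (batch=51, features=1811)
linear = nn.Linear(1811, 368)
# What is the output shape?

Input shape: (51, 1811)
Output shape: (51, 368)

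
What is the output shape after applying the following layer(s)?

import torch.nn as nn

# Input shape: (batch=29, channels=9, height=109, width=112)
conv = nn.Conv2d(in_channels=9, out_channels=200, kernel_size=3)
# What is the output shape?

Input shape: (29, 9, 109, 112)
Output shape: (29, 200, 107, 110)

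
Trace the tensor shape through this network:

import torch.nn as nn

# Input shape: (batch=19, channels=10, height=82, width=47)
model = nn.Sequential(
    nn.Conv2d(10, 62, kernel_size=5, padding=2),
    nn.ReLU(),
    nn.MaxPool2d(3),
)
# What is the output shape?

Input shape: (19, 10, 82, 47)
  -> after Conv2d: (19, 62, 82, 47)
  -> after ReLU: (19, 62, 82, 47)
Output shape: (19, 62, 27, 15)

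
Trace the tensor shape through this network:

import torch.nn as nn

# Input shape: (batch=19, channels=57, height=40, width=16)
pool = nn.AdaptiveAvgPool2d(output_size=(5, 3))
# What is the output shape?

Input shape: (19, 57, 40, 16)
Output shape: (19, 57, 5, 3)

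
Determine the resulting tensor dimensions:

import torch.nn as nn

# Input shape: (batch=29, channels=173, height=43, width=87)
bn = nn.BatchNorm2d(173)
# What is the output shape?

Input shape: (29, 173, 43, 87)
Output shape: (29, 173, 43, 87)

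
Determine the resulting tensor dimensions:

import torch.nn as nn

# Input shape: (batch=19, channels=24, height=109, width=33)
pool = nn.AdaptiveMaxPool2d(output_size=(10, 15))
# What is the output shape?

Input shape: (19, 24, 109, 33)
Output shape: (19, 24, 10, 15)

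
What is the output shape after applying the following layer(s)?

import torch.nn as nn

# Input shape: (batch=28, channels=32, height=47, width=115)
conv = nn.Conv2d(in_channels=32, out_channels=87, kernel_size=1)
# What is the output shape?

Input shape: (28, 32, 47, 115)
Output shape: (28, 87, 47, 115)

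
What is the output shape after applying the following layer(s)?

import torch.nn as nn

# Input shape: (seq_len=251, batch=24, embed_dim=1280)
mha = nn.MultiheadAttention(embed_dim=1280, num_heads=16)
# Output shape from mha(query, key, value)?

Input shape: (251, 24, 1280)
Output shape: (251, 24, 1280)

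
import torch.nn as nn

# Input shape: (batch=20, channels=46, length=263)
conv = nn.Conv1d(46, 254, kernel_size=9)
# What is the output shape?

Input shape: (20, 46, 263)
Output shape: (20, 254, 255)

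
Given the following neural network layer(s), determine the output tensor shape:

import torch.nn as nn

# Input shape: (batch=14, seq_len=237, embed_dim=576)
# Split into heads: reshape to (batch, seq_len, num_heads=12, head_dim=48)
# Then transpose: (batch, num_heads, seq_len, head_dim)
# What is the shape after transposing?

Input shape: (14, 237, 576)
  -> after reshape: (14, 237, 12, 48)
Output shape: (14, 12, 237, 48)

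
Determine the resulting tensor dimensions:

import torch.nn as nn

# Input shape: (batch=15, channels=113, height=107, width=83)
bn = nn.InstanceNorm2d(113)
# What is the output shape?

Input shape: (15, 113, 107, 83)
Output shape: (15, 113, 107, 83)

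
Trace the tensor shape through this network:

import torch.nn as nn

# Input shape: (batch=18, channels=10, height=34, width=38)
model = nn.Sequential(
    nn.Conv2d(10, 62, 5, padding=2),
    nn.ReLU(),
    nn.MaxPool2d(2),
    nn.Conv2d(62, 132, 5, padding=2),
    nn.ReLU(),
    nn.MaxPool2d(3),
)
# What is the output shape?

Input shape: (18, 10, 34, 38)
  -> after first Conv2d: (18, 62, 34, 38)
  -> after first MaxPool2d: (18, 62, 17, 19)
  -> after second Conv2d: (18, 132, 17, 19)
Output shape: (18, 132, 5, 6)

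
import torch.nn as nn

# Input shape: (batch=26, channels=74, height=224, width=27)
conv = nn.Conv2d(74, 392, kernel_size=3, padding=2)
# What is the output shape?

Input shape: (26, 74, 224, 27)
Output shape: (26, 392, 226, 29)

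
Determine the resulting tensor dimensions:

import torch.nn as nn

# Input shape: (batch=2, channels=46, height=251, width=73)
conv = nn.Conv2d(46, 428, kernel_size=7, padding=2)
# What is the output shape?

Input shape: (2, 46, 251, 73)
Output shape: (2, 428, 249, 71)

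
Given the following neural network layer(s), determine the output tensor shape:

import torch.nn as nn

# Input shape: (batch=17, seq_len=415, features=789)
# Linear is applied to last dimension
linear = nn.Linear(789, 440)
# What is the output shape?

Input shape: (17, 415, 789)
Output shape: (17, 415, 440)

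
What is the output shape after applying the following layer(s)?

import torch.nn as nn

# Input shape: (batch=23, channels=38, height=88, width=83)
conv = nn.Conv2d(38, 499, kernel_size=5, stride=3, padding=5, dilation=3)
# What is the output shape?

Input shape: (23, 38, 88, 83)
Output shape: (23, 499, 29, 27)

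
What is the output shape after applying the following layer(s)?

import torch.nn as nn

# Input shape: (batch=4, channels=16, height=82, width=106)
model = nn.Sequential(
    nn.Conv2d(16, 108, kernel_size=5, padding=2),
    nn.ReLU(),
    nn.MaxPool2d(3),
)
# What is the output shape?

Input shape: (4, 16, 82, 106)
  -> after Conv2d: (4, 108, 82, 106)
  -> after ReLU: (4, 108, 82, 106)
Output shape: (4, 108, 27, 35)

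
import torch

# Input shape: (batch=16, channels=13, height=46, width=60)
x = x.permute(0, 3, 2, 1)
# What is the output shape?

Input shape: (16, 13, 46, 60)
Output shape: (16, 60, 46, 13)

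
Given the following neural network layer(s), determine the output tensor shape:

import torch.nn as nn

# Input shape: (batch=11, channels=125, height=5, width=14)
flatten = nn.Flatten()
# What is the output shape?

Input shape: (11, 125, 5, 14)
Output shape: (11, 8750)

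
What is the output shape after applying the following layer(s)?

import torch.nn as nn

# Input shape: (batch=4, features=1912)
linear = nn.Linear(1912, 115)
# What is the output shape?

Input shape: (4, 1912)
Output shape: (4, 115)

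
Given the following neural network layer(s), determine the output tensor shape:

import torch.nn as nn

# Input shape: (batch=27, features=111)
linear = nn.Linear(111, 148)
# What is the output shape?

Input shape: (27, 111)
Output shape: (27, 148)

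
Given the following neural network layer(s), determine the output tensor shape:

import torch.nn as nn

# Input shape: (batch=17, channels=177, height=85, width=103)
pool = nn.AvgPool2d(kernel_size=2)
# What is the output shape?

Input shape: (17, 177, 85, 103)
Output shape: (17, 177, 42, 51)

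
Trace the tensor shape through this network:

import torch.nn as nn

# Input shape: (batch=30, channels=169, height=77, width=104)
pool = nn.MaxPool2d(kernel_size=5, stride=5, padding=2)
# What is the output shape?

Input shape: (30, 169, 77, 104)
Output shape: (30, 169, 16, 21)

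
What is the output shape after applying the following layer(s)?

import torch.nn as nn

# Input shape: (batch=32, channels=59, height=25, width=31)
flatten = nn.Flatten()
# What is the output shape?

Input shape: (32, 59, 25, 31)
Output shape: (32, 45725)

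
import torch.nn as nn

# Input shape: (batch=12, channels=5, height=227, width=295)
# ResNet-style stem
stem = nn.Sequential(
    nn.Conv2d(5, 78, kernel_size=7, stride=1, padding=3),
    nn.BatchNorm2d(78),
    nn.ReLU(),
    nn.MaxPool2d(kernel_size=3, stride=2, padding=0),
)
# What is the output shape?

Input shape: (12, 5, 227, 295)
  -> after Conv2d 7x7 stride=1: (12, 78, 227, 295)
Output shape: (12, 78, 113, 147)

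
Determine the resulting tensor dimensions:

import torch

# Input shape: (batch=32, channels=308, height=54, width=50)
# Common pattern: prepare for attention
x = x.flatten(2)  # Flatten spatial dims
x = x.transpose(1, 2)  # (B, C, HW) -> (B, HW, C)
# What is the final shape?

Input shape: (32, 308, 54, 50)
  -> after flatten(2): (32, 308, 2700)
Output shape: (32, 2700, 308)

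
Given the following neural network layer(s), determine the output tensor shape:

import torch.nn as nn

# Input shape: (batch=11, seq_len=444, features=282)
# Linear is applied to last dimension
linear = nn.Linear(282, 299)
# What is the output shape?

Input shape: (11, 444, 282)
Output shape: (11, 444, 299)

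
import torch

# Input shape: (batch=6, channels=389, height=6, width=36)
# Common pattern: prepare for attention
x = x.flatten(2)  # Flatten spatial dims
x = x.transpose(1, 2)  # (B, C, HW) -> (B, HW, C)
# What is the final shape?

Input shape: (6, 389, 6, 36)
  -> after flatten(2): (6, 389, 216)
Output shape: (6, 216, 389)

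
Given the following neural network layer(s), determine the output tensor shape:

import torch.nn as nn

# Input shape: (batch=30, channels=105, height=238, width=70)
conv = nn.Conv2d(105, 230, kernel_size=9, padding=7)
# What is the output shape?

Input shape: (30, 105, 238, 70)
Output shape: (30, 230, 244, 76)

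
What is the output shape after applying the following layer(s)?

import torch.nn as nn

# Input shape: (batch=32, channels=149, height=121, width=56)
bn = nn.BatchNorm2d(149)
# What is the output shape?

Input shape: (32, 149, 121, 56)
Output shape: (32, 149, 121, 56)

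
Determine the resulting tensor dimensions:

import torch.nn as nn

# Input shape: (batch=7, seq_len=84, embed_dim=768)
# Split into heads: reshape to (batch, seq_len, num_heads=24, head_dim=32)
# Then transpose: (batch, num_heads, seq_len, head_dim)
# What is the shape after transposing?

Input shape: (7, 84, 768)
  -> after reshape: (7, 84, 24, 32)
Output shape: (7, 24, 84, 32)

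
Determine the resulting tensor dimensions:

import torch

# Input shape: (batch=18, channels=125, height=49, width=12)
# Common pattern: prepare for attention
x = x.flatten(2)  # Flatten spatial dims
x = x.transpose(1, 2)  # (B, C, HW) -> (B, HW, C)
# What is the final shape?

Input shape: (18, 125, 49, 12)
  -> after flatten(2): (18, 125, 588)
Output shape: (18, 588, 125)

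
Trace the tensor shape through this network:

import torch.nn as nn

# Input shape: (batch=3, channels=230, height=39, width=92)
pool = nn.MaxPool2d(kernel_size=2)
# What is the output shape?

Input shape: (3, 230, 39, 92)
Output shape: (3, 230, 19, 46)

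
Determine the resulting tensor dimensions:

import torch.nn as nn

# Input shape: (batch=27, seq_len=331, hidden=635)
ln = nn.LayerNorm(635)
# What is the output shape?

Input shape: (27, 331, 635)
Output shape: (27, 331, 635)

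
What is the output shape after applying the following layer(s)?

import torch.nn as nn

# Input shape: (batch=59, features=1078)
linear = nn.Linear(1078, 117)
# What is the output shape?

Input shape: (59, 1078)
Output shape: (59, 117)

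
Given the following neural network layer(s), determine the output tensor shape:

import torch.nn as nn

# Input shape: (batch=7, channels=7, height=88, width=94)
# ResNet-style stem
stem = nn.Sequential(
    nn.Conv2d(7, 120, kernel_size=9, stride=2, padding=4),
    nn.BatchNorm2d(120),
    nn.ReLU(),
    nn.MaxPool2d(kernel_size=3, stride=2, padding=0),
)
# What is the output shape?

Input shape: (7, 7, 88, 94)
  -> after Conv2d 9x9 stride=2: (7, 120, 44, 47)
Output shape: (7, 120, 21, 23)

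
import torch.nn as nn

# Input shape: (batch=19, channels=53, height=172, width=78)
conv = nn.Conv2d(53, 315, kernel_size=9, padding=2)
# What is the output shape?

Input shape: (19, 53, 172, 78)
Output shape: (19, 315, 168, 74)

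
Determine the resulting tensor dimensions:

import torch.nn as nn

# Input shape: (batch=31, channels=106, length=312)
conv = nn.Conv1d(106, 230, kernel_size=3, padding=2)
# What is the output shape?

Input shape: (31, 106, 312)
Output shape: (31, 230, 314)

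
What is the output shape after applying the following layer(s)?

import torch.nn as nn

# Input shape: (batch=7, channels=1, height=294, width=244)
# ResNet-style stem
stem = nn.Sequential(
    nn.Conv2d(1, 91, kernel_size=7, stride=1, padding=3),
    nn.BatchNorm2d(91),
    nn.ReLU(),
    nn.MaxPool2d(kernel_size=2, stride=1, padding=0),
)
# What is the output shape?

Input shape: (7, 1, 294, 244)
  -> after Conv2d 7x7 stride=1: (7, 91, 294, 244)
Output shape: (7, 91, 293, 243)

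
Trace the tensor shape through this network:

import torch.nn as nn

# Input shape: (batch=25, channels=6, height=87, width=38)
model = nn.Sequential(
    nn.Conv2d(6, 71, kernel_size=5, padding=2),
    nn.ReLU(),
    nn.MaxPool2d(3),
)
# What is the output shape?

Input shape: (25, 6, 87, 38)
  -> after Conv2d: (25, 71, 87, 38)
  -> after ReLU: (25, 71, 87, 38)
Output shape: (25, 71, 29, 12)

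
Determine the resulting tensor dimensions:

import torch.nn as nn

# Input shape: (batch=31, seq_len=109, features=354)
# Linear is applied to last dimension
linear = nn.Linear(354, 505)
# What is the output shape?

Input shape: (31, 109, 354)
Output shape: (31, 109, 505)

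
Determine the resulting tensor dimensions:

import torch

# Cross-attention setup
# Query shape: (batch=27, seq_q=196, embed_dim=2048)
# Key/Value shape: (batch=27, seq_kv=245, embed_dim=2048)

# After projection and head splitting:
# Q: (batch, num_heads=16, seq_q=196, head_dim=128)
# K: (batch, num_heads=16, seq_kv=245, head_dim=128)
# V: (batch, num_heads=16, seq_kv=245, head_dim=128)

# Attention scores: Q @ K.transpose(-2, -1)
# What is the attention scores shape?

Input shape: (27, 196, 2048)
Output shape: (27, 16, 196, 245)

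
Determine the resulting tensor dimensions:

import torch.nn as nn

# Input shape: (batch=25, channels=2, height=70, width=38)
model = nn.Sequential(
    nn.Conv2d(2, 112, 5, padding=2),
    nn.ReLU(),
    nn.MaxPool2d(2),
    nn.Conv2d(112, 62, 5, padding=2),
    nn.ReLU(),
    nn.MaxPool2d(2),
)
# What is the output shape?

Input shape: (25, 2, 70, 38)
  -> after first Conv2d: (25, 112, 70, 38)
  -> after first MaxPool2d: (25, 112, 35, 19)
  -> after second Conv2d: (25, 62, 35, 19)
Output shape: (25, 62, 17, 9)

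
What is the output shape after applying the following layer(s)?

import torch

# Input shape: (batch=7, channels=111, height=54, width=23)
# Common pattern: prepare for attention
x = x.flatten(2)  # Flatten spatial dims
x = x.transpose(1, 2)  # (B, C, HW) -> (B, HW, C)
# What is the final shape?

Input shape: (7, 111, 54, 23)
  -> after flatten(2): (7, 111, 1242)
Output shape: (7, 1242, 111)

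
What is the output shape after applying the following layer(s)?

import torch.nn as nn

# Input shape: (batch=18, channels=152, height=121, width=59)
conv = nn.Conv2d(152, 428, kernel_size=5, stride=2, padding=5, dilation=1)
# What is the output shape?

Input shape: (18, 152, 121, 59)
Output shape: (18, 428, 64, 33)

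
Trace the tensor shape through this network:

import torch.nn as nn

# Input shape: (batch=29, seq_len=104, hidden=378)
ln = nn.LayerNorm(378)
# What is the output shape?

Input shape: (29, 104, 378)
Output shape: (29, 104, 378)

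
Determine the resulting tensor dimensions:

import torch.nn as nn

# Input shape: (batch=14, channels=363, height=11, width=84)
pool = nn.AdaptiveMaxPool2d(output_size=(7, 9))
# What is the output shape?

Input shape: (14, 363, 11, 84)
Output shape: (14, 363, 7, 9)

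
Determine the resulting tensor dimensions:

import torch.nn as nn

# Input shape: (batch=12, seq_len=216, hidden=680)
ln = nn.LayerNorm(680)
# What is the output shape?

Input shape: (12, 216, 680)
Output shape: (12, 216, 680)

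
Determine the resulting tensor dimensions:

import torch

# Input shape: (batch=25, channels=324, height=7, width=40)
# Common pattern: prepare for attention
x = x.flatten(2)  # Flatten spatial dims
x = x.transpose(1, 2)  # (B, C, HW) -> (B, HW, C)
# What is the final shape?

Input shape: (25, 324, 7, 40)
  -> after flatten(2): (25, 324, 280)
Output shape: (25, 280, 324)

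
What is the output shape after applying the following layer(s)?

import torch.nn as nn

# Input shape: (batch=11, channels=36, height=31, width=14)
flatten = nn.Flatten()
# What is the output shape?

Input shape: (11, 36, 31, 14)
Output shape: (11, 15624)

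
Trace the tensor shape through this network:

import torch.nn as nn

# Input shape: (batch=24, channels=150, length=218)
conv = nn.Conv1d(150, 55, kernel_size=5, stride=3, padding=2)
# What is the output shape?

Input shape: (24, 150, 218)
Output shape: (24, 55, 73)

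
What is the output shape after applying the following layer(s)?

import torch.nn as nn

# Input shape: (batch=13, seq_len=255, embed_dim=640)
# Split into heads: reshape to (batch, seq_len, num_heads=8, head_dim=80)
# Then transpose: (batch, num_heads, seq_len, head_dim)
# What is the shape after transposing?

Input shape: (13, 255, 640)
  -> after reshape: (13, 255, 8, 80)
Output shape: (13, 8, 255, 80)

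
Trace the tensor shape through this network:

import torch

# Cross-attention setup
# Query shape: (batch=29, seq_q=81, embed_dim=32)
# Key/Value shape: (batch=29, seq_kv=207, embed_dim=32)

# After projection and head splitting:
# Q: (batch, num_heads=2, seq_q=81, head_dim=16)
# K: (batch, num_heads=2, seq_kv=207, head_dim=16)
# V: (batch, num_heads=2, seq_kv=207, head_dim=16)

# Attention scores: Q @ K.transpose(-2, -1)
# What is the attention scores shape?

Input shape: (29, 81, 32)
Output shape: (29, 2, 81, 207)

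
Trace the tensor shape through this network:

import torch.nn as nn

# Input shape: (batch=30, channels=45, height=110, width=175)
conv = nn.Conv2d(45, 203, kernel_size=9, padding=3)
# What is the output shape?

Input shape: (30, 45, 110, 175)
Output shape: (30, 203, 108, 173)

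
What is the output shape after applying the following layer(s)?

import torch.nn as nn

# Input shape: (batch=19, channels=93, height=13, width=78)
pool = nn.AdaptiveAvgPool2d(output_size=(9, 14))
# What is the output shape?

Input shape: (19, 93, 13, 78)
Output shape: (19, 93, 9, 14)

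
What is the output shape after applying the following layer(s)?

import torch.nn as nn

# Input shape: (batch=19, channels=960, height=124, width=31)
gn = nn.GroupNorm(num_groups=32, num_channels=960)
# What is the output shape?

Input shape: (19, 960, 124, 31)
Output shape: (19, 960, 124, 31)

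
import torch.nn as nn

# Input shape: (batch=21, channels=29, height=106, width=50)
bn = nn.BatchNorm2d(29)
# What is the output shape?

Input shape: (21, 29, 106, 50)
Output shape: (21, 29, 106, 50)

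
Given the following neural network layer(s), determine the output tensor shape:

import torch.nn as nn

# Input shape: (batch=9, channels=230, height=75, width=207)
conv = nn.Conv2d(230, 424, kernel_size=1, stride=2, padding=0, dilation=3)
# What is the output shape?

Input shape: (9, 230, 75, 207)
Output shape: (9, 424, 38, 104)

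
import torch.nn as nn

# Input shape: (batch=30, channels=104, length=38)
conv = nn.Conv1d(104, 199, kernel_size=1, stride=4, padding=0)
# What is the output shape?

Input shape: (30, 104, 38)
Output shape: (30, 199, 10)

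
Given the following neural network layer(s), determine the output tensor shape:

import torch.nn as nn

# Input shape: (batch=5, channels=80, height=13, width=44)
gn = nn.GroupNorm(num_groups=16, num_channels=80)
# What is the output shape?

Input shape: (5, 80, 13, 44)
Output shape: (5, 80, 13, 44)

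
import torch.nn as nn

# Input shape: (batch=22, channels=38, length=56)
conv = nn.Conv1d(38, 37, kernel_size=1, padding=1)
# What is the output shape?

Input shape: (22, 38, 56)
Output shape: (22, 37, 58)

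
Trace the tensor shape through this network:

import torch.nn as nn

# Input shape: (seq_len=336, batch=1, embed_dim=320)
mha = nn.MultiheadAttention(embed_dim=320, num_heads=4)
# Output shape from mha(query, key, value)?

Input shape: (336, 1, 320)
Output shape: (336, 1, 320)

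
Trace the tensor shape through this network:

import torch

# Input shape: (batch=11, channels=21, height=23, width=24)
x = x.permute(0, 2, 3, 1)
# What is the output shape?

Input shape: (11, 21, 23, 24)
Output shape: (11, 23, 24, 21)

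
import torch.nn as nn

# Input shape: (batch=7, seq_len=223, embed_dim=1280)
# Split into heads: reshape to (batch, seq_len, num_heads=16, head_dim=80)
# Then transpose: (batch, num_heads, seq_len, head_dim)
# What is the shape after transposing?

Input shape: (7, 223, 1280)
  -> after reshape: (7, 223, 16, 80)
Output shape: (7, 16, 223, 80)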